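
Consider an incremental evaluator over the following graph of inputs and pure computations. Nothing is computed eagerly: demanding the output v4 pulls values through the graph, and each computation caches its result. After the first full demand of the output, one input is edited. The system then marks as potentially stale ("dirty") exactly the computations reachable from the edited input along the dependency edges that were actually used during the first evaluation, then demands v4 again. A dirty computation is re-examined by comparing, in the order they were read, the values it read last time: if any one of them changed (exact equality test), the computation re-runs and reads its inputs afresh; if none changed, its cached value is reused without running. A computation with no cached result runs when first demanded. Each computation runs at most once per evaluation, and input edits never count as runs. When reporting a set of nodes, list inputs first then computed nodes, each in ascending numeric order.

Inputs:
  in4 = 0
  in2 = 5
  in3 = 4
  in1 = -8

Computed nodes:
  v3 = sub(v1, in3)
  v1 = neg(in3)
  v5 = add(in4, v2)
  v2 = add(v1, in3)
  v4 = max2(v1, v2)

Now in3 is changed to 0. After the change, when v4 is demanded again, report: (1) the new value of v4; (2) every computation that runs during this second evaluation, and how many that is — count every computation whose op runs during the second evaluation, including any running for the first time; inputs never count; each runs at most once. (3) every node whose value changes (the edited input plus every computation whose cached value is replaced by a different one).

Initial pass — values computed on the first demand:
  v1 = neg(4) = -4
  v2 = add(-4, 4) = 0
  v4 = max2(-4, 0) = 0

Second demand — change propagation:
  v1: re-runs because in3 4->0; new result 0.
  v2: re-runs because v1 -4->0; in3 4->0; new result 0 (unchanged).
  v4: re-runs because v1 -4->0; new result 0 (unchanged).

v4 now evaluates to 0.
Run set: v1, v2, v4 (3 run).
Changed values: in3, v1.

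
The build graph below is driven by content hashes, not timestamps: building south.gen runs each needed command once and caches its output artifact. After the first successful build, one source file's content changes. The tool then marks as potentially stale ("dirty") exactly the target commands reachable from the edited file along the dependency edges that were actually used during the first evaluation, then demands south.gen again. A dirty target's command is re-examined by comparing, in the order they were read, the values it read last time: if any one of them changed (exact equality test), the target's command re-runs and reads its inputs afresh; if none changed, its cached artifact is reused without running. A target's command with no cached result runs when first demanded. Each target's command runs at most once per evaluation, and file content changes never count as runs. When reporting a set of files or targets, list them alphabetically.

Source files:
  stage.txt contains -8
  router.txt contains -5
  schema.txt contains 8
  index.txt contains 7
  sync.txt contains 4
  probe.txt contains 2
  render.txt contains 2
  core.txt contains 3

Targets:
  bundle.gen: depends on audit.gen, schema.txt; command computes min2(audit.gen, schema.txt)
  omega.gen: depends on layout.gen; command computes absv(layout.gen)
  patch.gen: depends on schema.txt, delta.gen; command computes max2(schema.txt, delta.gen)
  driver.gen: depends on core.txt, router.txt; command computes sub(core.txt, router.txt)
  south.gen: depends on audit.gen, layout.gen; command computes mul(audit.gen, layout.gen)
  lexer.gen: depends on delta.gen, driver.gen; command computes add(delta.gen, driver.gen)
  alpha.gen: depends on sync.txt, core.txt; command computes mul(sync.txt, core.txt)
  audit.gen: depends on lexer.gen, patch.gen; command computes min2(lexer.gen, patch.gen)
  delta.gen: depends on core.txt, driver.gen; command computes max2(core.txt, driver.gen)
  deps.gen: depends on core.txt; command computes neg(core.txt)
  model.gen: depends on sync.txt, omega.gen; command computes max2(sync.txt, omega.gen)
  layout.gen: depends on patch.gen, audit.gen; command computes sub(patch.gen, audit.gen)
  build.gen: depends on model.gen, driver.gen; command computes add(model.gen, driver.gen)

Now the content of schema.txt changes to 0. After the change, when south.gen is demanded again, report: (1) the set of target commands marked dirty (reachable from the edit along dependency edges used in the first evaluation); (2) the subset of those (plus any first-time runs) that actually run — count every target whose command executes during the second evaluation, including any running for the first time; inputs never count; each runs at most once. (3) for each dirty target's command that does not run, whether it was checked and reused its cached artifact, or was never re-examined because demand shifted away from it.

Initial pass — values computed on the first demand:
  driver.gen = sub(3, -5) = 8
  delta.gen = max2(3, 8) = 8
  lexer.gen = add(8, 8) = 16
  patch.gen = max2(8, 8) = 8
  audit.gen = min2(16, 8) = 8
  layout.gen = sub(8, 8) = 0
  south.gen = mul(8, 0) = 0

Second demand — change propagation:
  patch.gen: re-runs because schema.txt 8->0; new result 8 (unchanged).
  audit.gen: re-examined; everything it read last time is the same (lexer.gen unchanged, patch.gen unchanged) — cache 8 kept, no run.
  layout.gen: re-examined; everything it read last time is the same (patch.gen unchanged, audit.gen unchanged) — cache 0 kept, no run.
  south.gen: re-examined; everything it read last time is the same (audit.gen unchanged, layout.gen unchanged) — cache 0 kept, no run.

The important point: patch.gen recomputes to an identical value, and the output ends up unchanged.

Dirty set: audit.gen, layout.gen, patch.gen, south.gen.
Run set: patch.gen (1 run).
Re-examined without running (cache reused): audit.gen, layout.gen, south.gen.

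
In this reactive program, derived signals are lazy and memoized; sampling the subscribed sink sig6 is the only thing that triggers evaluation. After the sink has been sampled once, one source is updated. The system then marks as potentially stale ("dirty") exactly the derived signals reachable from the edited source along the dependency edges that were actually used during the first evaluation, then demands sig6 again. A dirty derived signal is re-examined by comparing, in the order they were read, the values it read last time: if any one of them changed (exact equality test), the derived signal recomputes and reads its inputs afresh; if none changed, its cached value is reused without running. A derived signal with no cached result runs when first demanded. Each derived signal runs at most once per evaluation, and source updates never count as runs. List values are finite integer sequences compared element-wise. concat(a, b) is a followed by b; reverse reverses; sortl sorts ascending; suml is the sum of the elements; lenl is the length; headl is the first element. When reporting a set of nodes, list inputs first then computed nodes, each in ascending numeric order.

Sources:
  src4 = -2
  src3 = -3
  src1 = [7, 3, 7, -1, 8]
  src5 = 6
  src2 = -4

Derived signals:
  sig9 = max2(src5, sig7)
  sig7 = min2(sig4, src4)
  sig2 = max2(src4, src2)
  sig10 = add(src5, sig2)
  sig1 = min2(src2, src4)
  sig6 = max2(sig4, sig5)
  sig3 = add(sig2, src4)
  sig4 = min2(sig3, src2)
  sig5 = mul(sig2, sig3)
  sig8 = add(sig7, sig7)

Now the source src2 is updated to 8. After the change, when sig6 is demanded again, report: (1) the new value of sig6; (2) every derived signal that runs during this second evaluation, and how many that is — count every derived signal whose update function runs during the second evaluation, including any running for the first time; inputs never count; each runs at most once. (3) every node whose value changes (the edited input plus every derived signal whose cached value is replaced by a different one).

Demanding sig6 again yields 48.
5 derived signals run: sig2, sig3, sig4, sig5, sig6.
The nodes whose values change: src2, sig2, sig3, sig4, sig5, sig6.

First demand of the output computes:
  sig2 = max2(-2, -4) = -2
  sig3 = add(-2, -2) = -4
  sig4 = min2(-4, -4) = -4
  sig5 = mul(-2, -4) = 8
  sig6 = max2(-4, 8) = 8

After the edit, cleaning proceeds:
  sig2: a read changed (src2 -4->8) — executes, giving 8.
  sig3: a read changed (sig2 -2->8) — executes, giving 6.
  sig4: a read changed (sig3 -4->6; src2 -4->8) — executes, giving 6.
  sig5: a read changed (sig2 -2->8; sig3 -4->6) — executes, giving 48.
  sig6: a read changed (sig4 -4->6; sig5 8->48) — executes, giving 48.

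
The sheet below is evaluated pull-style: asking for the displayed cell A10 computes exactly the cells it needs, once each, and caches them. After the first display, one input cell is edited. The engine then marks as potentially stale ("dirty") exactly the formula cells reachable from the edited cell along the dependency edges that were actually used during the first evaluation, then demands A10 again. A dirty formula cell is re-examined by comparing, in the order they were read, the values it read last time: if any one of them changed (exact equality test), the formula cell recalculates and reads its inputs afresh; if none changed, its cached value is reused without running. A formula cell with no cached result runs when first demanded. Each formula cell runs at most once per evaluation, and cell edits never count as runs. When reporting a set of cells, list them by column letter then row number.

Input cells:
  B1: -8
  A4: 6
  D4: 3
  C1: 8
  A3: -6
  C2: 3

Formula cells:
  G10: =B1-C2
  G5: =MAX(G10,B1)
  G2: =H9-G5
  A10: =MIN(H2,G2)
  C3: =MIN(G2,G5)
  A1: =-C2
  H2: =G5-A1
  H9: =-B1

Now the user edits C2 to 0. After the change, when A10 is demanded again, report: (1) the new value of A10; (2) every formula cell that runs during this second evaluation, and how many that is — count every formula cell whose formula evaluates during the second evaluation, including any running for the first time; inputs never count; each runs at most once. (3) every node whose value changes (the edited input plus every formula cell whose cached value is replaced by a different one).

Demanding A10 again yields -8.
5 formula cells run: A1, A10, G5, G10, H2.
The nodes whose values change: A1, A10, C2, G10, H2.
Note where the cutoff bites: G2 is checked, finds nothing changed, and keeps its cache.

First demand of the output computes:
  A1 = -(3) = -3
  G10 = -8 - 3 = -11
  G5 = MAX(-11, -8) = -8
  H2 = -8 - -3 = -5
  H9 = -(-8) = 8
  G2 = 8 - -8 = 16
  A10 = MIN(-5, 16) = -5

After the edit, cleaning proceeds:
  A1: a read changed (C2 3->0) — executes, giving 0.
  G10: a read changed (C2 3->0) — executes, giving -8.
  G5: a read changed (G10 -11->-8) — executes, giving -8 — identical to its old value.
  G2: dirty, but its reads are unchanged (H9 unchanged, G5 unchanged); cached 16 stands.
  H2: a read changed (A1 -3->0) — executes, giving -8.
  A10: a read changed (H2 -5->-8) — executes, giving -8.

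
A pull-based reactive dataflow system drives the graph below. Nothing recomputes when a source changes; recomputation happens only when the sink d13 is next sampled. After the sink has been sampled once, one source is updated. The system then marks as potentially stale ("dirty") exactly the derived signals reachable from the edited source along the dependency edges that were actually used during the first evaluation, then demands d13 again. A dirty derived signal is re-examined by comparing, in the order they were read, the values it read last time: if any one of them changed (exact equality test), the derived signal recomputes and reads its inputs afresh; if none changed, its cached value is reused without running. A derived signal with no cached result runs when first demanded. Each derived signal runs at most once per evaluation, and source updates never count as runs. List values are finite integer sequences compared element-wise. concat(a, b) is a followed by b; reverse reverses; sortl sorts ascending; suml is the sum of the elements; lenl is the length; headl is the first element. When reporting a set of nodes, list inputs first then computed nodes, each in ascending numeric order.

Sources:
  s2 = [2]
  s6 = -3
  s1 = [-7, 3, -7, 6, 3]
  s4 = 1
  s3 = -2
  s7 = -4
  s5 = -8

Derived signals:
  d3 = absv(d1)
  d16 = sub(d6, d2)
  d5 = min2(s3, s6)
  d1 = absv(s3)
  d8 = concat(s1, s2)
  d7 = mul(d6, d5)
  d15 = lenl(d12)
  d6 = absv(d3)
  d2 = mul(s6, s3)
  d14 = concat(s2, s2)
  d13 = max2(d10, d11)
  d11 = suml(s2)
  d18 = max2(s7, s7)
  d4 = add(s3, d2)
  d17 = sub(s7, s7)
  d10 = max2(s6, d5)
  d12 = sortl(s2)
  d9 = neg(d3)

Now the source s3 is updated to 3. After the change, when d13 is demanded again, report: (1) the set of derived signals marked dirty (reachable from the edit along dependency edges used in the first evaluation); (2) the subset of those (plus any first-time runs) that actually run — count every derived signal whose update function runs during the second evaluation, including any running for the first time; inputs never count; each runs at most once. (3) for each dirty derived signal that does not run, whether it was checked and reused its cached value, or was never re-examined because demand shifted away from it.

Marked dirty: d5, d10, d13.
Derived signals that run: d5 — 1 in total.
Checked but reused from cache: d10, d13.
Key observation: the change is absorbed at d5 — it re-runs but produces the same value, and the output's value is unchanged.

First evaluation (everything demanded from the output):
  d5 = min2(-2, -3) = -3
  d10 = max2(-3, -3) = -3
  d11 = suml([2]) = 2
  d13 = max2(-3, 2) = 2

Propagation after the edit:
  d5: runs — s3 -2->3; result -3 (same value as before).
  d10: checked — values it read are unchanged (s6 unchanged, d5 unchanged); reused cached -3 without running.
  d13: checked — values it read are unchanged (d10 unchanged, d11 unchanged); reused cached 2 without running.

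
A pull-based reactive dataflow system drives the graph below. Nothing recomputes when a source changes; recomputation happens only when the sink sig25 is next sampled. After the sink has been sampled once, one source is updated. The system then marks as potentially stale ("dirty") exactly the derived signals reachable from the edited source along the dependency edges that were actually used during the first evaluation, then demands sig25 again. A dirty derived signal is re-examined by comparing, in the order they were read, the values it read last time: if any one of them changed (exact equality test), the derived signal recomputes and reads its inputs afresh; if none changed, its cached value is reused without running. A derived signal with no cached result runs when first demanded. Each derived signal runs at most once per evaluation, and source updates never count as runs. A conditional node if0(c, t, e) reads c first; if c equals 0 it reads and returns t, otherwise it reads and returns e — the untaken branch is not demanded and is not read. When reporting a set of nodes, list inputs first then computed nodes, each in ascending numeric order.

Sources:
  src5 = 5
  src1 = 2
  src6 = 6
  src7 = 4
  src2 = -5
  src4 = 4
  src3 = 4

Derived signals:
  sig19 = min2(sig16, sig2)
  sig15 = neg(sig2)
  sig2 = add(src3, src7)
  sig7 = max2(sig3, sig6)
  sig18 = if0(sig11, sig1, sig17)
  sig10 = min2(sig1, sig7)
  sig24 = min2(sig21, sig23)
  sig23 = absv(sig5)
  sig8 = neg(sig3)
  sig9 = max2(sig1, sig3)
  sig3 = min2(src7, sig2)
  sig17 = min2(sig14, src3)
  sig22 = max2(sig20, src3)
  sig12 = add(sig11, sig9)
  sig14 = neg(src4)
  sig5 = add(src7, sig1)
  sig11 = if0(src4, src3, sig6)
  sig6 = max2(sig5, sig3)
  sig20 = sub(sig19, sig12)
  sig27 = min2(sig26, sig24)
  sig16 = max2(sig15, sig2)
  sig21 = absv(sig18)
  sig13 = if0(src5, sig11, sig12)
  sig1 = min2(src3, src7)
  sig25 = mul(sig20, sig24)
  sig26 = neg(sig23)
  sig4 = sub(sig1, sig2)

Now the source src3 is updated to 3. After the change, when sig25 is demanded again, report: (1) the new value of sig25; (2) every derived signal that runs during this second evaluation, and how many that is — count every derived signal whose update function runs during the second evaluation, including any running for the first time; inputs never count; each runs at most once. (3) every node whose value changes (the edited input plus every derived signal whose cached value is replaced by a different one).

First evaluation (everything demanded from the output):
  sig1 = min2(4, 4) = 4
  sig2 = add(4, 4) = 8
  sig3 = min2(4, 8) = 4
  sig5 = add(4, 4) = 8
  sig6 = max2(8, 4) = 8
  sig9 = max2(4, 4) = 4
  sig11 = if0(src4=4 -> else branch sig6) = 8
  sig12 = add(8, 4) = 12
  sig14 = neg(4) = -4
  sig15 = neg(8) = -8
  sig16 = max2(-8, 8) = 8
  sig17 = min2(-4, 4) = -4
  sig18 = if0(sig11=8 -> else branch sig17) = -4
  sig19 = min2(8, 8) = 8
  sig20 = sub(8, 12) = -4
  sig21 = absv(-4) = 4
  sig23 = absv(8) = 8
  sig24 = min2(4, 8) = 4
  sig25 = mul(-4, 4) = -16

Propagation after the edit:
  sig1: runs — src3 4->3; result 3.
  sig2: runs — src3 4->3; result 7.
  sig3: runs — sig2 8->7; result 4 (same value as before).
  sig5: runs — sig1 4->3; result 7.
  sig6: runs — sig5 8->7; result 7.
  sig9: runs — sig1 4->3; result 4 (same value as before).
  sig11: runs — sig6 8->7; result 7.
  sig12: runs — sig11 8->7; result 11.
  sig15: runs — sig2 8->7; result -7.
  sig16: runs — sig15 -8->-7; sig2 8->7; result 7.
  sig17: runs — src3 4->3; result -4 (same value as before).
  sig18: runs — sig11 8->7; result -4 (same value as before).
  sig19: runs — sig16 8->7; sig2 8->7; result 7.
  sig20: runs — sig19 8->7; sig12 12->11; result -4 (same value as before).
  sig21: checked — values it read are unchanged (sig18 unchanged); reused cached 4 without running.
  sig23: runs — sig5 8->7; result 7.
  sig24: runs — sig23 8->7; result 4 (same value as before).
  sig25: checked — values it read are unchanged (sig20 unchanged, sig24 unchanged); reused cached -16 without running.

Key observation: the cutoff stops propagation at sig21 — its inputs' values are unchanged, so it reuses its cache.

New value of sig25: -16.
Derived signals that run: sig1, sig2, sig3, sig5, sig6, sig9, sig11, sig12, sig15, sig16, sig17, sig18, sig19, sig20, sig23, sig24 — 16 in total.
Values that change: src3, sig1, sig2, sig5, sig6, sig11, sig12, sig15, sig16, sig19, sig23.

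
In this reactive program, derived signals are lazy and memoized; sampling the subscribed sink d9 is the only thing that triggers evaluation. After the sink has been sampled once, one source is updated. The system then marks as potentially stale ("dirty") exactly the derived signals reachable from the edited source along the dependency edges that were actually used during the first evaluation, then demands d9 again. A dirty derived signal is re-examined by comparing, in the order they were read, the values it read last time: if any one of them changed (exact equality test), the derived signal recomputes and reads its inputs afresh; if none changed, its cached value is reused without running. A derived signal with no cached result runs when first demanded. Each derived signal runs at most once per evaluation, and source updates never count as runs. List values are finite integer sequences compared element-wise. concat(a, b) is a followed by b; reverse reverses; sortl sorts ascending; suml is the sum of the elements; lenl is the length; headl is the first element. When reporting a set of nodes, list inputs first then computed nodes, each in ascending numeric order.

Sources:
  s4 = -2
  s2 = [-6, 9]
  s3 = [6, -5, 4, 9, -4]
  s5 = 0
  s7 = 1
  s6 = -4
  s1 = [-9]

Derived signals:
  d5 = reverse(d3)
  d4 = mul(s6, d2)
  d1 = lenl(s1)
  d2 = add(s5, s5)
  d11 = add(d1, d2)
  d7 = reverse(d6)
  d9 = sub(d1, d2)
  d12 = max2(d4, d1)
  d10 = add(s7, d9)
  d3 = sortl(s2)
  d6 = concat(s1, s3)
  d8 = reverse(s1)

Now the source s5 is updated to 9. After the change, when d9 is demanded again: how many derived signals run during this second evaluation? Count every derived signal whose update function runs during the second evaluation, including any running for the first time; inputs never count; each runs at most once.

First demand of the output computes:
  d1 = lenl([-9]) = 1
  d2 = add(0, 0) = 0
  d9 = sub(1, 0) = 1

After the edit, cleaning proceeds:
  d2: a read changed (s5 0->9; s5 0->9) — executes, giving 18.
  d9: a read changed (d2 0->18) — executes, giving -17.

2 derived signals run: d2, d9.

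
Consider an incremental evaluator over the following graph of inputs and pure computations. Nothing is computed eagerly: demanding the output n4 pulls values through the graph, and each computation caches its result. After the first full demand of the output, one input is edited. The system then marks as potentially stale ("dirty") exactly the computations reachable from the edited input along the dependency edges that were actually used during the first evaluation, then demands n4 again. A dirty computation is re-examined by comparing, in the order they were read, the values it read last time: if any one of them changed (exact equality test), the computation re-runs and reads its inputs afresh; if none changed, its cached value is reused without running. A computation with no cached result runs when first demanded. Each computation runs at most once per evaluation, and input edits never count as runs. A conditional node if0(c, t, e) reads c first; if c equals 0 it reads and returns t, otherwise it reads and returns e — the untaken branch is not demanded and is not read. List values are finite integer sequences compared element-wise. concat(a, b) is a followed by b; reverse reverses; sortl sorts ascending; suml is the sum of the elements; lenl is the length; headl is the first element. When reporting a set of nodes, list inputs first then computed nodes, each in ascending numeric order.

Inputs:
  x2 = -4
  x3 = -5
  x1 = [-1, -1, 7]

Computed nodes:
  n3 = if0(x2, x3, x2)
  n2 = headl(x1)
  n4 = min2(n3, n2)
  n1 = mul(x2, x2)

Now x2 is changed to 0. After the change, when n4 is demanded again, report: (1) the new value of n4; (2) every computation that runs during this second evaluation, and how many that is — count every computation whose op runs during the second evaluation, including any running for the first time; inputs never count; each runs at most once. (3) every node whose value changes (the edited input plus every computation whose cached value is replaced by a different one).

n4 now evaluates to -5.
Run set: n3, n4 (2 run).
Changed values: x2, n3, n4.

Initial pass — values computed on the first demand:
  n2 = headl([-1, -1, 7]) = -1
  n3 = if0(x2=-4 -> else branch x2) = -4
  n4 = min2(-4, -1) = -4

Second demand — change propagation:
  n3: re-runs because x2 -4->0; x2 -4->0; new result -5.
  n4: re-runs because n3 -4->-5; new result -5.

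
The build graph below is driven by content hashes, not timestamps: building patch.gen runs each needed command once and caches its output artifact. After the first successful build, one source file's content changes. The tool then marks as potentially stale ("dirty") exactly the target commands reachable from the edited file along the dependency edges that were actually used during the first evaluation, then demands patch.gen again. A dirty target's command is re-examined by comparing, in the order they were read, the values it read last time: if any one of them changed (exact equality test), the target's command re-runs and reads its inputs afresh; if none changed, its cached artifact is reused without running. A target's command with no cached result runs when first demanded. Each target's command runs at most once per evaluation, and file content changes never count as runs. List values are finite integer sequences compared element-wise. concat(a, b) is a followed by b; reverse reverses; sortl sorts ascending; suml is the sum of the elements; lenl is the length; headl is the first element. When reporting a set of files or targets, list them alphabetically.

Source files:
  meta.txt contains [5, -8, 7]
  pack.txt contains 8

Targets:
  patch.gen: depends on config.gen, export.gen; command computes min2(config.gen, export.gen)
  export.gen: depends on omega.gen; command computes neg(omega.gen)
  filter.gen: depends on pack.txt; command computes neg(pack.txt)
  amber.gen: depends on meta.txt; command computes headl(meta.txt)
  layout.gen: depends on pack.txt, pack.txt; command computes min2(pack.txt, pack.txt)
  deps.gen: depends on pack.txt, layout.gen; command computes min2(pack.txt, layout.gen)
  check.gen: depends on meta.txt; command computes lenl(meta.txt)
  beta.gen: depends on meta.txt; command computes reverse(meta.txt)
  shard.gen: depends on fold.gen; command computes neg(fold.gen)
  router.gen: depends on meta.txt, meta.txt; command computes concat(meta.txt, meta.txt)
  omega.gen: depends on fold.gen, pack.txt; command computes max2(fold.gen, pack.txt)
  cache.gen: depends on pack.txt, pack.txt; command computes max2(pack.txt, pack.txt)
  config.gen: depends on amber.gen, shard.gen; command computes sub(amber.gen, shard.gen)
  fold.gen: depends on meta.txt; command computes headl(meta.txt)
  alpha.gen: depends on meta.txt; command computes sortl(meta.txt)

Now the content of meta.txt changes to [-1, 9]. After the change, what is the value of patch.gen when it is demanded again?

Initial pass — values computed on the first demand:
  amber.gen = headl([5, -8, 7]) = 5
  fold.gen = headl([5, -8, 7]) = 5
  omega.gen = max2(5, 8) = 8
  export.gen = neg(8) = -8
  shard.gen = neg(5) = -5
  config.gen = sub(5, -5) = 10
  patch.gen = min2(10, -8) = -8

Second demand — change propagation:
  amber.gen: re-runs because meta.txt [5, -8, 7]->[-1, 9]; new result -1.
  fold.gen: re-runs because meta.txt [5, -8, 7]->[-1, 9]; new result -1.
  omega.gen: re-runs because fold.gen 5->-1; new result 8 (unchanged).
  export.gen: re-examined; everything it read last time is the same (omega.gen unchanged) — cache -8 kept, no run.
  shard.gen: re-runs because fold.gen 5->-1; new result 1.
  config.gen: re-runs because amber.gen 5->-1; shard.gen -5->1; new result -2.
  patch.gen: re-runs because config.gen 10->-2; new result -8 (unchanged).

The important point: at export.gen every value read last time is unchanged, so the dirty flag clears without a run.

patch.gen now evaluates to -8.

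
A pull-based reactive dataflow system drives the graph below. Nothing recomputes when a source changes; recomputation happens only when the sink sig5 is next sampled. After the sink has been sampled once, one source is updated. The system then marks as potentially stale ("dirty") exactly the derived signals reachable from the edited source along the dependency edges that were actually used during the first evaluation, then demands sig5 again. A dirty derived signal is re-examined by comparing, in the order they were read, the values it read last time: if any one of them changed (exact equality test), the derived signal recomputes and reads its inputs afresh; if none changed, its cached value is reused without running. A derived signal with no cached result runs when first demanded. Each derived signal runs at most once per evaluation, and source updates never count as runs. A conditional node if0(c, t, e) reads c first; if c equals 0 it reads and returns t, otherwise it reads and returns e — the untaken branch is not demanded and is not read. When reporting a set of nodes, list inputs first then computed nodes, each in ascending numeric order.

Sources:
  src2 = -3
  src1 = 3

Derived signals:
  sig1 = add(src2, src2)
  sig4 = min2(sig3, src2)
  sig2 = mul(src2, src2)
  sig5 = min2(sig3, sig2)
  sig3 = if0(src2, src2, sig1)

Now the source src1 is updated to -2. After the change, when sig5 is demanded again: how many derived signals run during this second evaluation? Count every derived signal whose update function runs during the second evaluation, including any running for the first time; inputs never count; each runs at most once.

First evaluation (everything demanded from the output):
  sig1 = add(-3, -3) = -6
  sig2 = mul(-3, -3) = 9
  sig3 = if0(src2=-3 -> else branch sig1) = -6
  sig5 = min2(-6, 9) = -6

Propagation after the edit:
  src1 feeds no computation that the output demands — nothing is marked dirty and nothing runs.

Key observation: src1 is never demanded by the output, so the edit triggers no recomputation at all.

Derived signals that run: none — 0 in total.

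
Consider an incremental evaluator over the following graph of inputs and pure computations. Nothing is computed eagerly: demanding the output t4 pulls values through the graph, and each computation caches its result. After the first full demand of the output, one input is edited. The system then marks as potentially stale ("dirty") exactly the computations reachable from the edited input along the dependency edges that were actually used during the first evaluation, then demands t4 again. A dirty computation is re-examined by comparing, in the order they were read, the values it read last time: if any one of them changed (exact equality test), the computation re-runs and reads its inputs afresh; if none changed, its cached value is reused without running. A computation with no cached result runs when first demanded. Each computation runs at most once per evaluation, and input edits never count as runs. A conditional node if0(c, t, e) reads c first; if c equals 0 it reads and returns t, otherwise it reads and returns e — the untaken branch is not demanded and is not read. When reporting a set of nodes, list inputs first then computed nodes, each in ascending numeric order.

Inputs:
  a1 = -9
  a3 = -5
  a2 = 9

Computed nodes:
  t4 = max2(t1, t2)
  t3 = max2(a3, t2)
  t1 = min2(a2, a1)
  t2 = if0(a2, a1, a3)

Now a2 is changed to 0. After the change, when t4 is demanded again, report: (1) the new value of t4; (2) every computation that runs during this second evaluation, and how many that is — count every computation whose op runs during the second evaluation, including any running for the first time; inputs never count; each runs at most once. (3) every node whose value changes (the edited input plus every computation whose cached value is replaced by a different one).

Initial pass — values computed on the first demand:
  t1 = min2(9, -9) = -9
  t2 = if0(a2=9 -> else branch a3) = -5
  t4 = max2(-9, -5) = -5

Second demand — change propagation:
  t1: re-runs because a2 9->0; new result -9 (unchanged).
  t2: re-runs because a2 9->0; new result -9.
  t4: re-runs because t2 -5->-9; new result -9.

t4 now evaluates to -9.
Run set: t1, t2, t4 (3 run).
Changed values: a2, t2, t4.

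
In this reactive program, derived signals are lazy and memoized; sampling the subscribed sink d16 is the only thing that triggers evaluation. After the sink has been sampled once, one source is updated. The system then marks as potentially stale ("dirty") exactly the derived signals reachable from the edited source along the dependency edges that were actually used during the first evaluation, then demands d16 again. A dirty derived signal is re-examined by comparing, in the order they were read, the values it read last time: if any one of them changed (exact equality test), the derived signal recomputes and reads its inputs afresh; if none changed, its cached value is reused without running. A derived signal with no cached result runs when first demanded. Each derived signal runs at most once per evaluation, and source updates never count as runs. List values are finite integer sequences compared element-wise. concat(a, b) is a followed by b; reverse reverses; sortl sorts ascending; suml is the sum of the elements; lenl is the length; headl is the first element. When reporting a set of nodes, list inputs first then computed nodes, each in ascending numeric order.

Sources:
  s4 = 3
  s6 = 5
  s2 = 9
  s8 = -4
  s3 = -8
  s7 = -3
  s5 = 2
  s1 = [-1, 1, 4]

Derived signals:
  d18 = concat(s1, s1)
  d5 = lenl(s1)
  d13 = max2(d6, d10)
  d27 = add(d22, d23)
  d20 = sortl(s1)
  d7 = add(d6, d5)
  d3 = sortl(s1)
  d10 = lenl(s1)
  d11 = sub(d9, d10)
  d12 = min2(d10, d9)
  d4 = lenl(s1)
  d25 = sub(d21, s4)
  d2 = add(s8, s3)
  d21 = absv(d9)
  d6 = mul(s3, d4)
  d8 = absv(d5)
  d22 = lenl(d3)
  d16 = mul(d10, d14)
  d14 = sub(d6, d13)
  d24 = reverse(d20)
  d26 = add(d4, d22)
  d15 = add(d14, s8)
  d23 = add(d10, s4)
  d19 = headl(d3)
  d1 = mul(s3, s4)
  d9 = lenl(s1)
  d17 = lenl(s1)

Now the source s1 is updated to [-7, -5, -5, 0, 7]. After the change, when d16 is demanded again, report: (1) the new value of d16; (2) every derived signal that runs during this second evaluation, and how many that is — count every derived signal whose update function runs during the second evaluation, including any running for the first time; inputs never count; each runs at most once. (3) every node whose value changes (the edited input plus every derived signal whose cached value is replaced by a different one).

Demanding d16 again yields -225.
6 derived signals run: d4, d6, d10, d13, d14, d16.
The nodes whose values change: s1, d4, d6, d10, d13, d14, d16.

First demand of the output computes:
  d4 = lenl([-1, 1, 4]) = 3
  d6 = mul(-8, 3) = -24
  d10 = lenl([-1, 1, 4]) = 3
  d13 = max2(-24, 3) = 3
  d14 = sub(-24, 3) = -27
  d16 = mul(3, -27) = -81

After the edit, cleaning proceeds:
  d4: a read changed (s1 [-1, 1, 4]->[-7, -5, -5, 0, 7]) — executes, giving 5.
  d6: a read changed (d4 3->5) — executes, giving -40.
  d10: a read changed (s1 [-1, 1, 4]->[-7, -5, -5, 0, 7]) — executes, giving 5.
  d13: a read changed (d6 -24->-40; d10 3->5) — executes, giving 5.
  d14: a read changed (d6 -24->-40; d13 3->5) — executes, giving -45.
  d16: a read changed (d10 3->5; d14 -27->-45) — executes, giving -225.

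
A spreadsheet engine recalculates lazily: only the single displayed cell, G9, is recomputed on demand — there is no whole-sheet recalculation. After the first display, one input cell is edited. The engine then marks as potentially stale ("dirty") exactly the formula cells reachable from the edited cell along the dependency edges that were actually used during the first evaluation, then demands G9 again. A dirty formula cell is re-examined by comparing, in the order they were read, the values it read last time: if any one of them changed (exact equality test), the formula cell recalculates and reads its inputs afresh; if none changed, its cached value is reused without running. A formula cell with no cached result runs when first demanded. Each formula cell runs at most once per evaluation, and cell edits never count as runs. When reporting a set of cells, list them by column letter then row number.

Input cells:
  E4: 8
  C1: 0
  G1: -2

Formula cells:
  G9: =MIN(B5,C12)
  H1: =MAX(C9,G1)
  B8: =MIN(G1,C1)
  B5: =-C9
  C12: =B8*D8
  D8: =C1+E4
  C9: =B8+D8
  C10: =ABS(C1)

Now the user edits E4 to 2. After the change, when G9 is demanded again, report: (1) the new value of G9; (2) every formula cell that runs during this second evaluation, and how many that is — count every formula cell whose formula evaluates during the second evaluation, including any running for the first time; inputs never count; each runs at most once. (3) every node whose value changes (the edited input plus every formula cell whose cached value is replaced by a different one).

New value of G9: -4.
Formula cells that run: B5, C9, C12, D8, G9 — 5 in total.
Values that change: B5, C9, C12, D8, E4, G9.

First evaluation (everything demanded from the output):
  B8 = MIN(-2, 0) = -2
  D8 = 0 + 8 = 8
  C9 = -2 + 8 = 6
  B5 = -(6) = -6
  C12 = -2 * 8 = -16
  G9 = MIN(-6, -16) = -16

Propagation after the edit:
  D8: runs — E4 8->2; result 2.
  C9: runs — D8 8->2; result 0.
  B5: runs — C9 6->0; result 0.
  C12: runs — D8 8->2; result -4.
  G9: runs — B5 -6->0; C12 -16->-4; result -4.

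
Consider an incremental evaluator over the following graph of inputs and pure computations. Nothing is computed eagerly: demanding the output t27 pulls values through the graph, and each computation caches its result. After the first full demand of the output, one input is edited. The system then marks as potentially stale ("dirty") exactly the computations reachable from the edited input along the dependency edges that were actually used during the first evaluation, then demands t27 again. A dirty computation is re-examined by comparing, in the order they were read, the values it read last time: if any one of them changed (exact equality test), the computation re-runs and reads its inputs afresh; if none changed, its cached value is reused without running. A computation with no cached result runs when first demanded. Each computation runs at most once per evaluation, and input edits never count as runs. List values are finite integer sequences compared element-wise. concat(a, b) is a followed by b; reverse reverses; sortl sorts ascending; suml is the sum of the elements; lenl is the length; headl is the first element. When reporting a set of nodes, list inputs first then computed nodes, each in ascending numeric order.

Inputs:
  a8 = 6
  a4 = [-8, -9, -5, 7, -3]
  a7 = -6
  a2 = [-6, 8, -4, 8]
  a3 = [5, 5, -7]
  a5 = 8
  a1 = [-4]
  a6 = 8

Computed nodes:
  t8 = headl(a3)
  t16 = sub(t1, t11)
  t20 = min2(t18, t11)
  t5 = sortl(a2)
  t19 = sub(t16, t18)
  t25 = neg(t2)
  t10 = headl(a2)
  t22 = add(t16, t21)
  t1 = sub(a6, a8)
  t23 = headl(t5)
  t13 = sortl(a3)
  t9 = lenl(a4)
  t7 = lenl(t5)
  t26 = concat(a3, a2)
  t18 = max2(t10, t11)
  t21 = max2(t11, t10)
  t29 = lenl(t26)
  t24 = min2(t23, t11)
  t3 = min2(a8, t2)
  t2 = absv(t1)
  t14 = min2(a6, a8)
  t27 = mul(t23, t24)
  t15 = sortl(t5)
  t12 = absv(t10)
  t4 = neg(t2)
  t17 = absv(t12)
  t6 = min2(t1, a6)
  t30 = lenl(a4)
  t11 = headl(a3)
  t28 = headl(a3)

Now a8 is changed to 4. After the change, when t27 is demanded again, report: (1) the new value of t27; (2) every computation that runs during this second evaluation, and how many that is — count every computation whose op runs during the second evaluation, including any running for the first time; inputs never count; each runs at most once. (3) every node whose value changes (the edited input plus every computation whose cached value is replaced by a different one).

t27 now evaluates to 36.
Run set: none (0 run).
Changed values: a8.
The important point: nothing the output needs ever reads a8, so the edit is invisible to it.

Initial pass — values computed on the first demand:
  t5 = sortl([-6, 8, -4, 8]) = [-6, -4, 8, 8]
  t11 = headl([5, 5, -7]) = 5
  t23 = headl([-6, -4, 8, 8]) = -6
  t24 = min2(-6, 5) = -6
  t27 = mul(-6, -6) = 36

Second demand — change propagation:
  no demanded computation ever read a8, so the edit dirties nothing and nothing runs.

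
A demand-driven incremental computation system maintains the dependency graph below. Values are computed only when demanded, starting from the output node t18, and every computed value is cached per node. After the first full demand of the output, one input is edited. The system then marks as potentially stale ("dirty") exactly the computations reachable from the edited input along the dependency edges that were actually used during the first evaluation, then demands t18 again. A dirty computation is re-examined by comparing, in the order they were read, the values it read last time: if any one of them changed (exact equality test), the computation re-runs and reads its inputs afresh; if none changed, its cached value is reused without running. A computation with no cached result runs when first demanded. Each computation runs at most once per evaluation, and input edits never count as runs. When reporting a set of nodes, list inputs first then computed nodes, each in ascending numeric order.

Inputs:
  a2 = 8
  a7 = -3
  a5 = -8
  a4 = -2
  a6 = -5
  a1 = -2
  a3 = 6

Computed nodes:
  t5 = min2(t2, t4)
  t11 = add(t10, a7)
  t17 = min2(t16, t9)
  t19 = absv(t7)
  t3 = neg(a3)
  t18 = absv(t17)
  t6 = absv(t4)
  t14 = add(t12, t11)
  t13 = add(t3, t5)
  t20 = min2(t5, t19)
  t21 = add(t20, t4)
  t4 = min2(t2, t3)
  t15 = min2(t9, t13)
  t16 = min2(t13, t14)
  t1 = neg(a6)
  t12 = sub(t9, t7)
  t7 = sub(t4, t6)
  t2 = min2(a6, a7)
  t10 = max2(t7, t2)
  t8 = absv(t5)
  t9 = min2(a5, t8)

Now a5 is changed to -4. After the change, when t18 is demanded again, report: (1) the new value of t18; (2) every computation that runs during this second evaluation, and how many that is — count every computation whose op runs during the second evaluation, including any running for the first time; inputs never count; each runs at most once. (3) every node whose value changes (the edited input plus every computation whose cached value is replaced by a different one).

New value of t18: 12.
Computations that run: t9, t12, t14, t16, t17 — 5 in total.
Values that change: a5, t9, t12, t14.
Key observation: the cutoff stops propagation at t18 — its inputs' values are unchanged, so it reuses its cache.

First evaluation (everything demanded from the output):
  t2 = min2(-5, -3) = -5
  t3 = neg(6) = -6
  t4 = min2(-5, -6) = -6
  t5 = min2(-5, -6) = -6
  t6 = absv(-6) = 6
  t7 = sub(-6, 6) = -12
  t8 = absv(-6) = 6
  t9 = min2(-8, 6) = -8
  t10 = max2(-12, -5) = -5
  t11 = add(-5, -3) = -8
  t12 = sub(-8, -12) = 4
  t13 = add(-6, -6) = -12
  t14 = add(4, -8) = -4
  t16 = min2(-12, -4) = -12
  t17 = min2(-12, -8) = -12
  t18 = absv(-12) = 12

Propagation after the edit:
  t9: runs — a5 -8->-4; result -4.
  t12: runs — t9 -8->-4; result 8.
  t14: runs — t12 4->8; result 0.
  t16: runs — t14 -4->0; result -12 (same value as before).
  t17: runs — t9 -8->-4; result -12 (same value as before).
  t18: checked — values it read are unchanged (t17 unchanged); reused cached 12 without running.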